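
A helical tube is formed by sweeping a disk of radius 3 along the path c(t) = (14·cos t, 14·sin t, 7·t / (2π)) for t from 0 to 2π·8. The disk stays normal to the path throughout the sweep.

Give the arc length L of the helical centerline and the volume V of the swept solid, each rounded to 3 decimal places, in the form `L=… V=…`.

2πR = 2π·14 = 87.964594
per-turn = √(87.964594² + 7²) = √(7737.7699 + 49) = √7786.7699 = 88.242676
L = 8 × 88.242676 = 705.941407
V = π·3² × L = 28.274334 × 705.941407 = 19960.023049

L=705.941 V=19960.023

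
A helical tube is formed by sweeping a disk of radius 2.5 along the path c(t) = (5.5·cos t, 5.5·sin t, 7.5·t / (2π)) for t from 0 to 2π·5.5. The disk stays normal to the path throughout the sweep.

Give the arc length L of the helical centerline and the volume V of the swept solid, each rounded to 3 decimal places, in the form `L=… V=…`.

L=194.491 V=3818.824

2πR = 2π·5.5 = 34.557519
per-turn = √(34.557519² + 7.5²) = √(1194.2221 + 56.25) = √1250.4721 = 35.362015
L = 5.5 × 35.362015 = 194.491085
V = π·2.5² × L = 19.634954 × 194.491085 = 3818.823517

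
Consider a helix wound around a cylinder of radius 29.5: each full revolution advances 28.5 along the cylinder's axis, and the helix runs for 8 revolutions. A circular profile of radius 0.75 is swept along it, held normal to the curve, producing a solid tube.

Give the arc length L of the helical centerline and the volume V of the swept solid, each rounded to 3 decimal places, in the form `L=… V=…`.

L=1500.258 V=2651.175

2πR = 2π·29.5 = 185.353967
per-turn = √(185.353967² + 28.5²) = √(34356.0929 + 812.25) = √35168.3429 = 187.532245
L = 8 × 187.532245 = 1500.257960
V = π·0.75² × L = 1.767146 × 1500.257960 = 2651.174655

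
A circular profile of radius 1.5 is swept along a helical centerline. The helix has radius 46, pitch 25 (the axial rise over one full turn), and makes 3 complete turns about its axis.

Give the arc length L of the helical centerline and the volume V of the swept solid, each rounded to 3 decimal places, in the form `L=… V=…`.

L=870.317 V=6151.910

2πR = 2π·46 = 289.026524
per-turn = √(289.026524² + 25²) = √(83536.3317 + 625) = √84161.3317 = 290.105725
L = 3 × 290.105725 = 870.317175
V = π·1.5² × L = 7.068583 × 870.317175 = 6151.909596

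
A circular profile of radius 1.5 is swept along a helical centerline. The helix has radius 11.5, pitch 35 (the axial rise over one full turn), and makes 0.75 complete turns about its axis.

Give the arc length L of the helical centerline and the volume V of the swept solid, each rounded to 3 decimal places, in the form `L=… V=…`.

L=60.215 V=425.637

2πR = 2π·11.5 = 72.256631
per-turn = √(72.256631² + 35²) = √(5221.0207 + 1225) = √6446.0207 = 80.287114
L = 0.75 × 80.287114 = 60.215336
V = π·1.5² × L = 7.068583 × 60.215336 = 425.637127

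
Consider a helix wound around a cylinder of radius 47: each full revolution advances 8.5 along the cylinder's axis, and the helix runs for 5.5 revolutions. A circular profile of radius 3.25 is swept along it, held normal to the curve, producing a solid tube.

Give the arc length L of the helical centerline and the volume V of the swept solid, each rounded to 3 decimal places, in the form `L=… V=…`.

L=1624.876 V=53918.380

2πR = 2π·47 = 295.309709
per-turn = √(295.309709² + 8.5²) = √(87207.8245 + 72.25) = √87280.0745 = 295.432013
L = 5.5 × 295.432013 = 1624.876073
V = π·3.25² × L = 33.183072 × 1624.876073 = 53918.380384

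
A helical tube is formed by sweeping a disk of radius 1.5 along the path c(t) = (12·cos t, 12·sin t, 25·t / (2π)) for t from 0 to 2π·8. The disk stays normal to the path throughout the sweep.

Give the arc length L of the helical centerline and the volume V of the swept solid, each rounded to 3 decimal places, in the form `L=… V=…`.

L=635.479 V=4491.934

2πR = 2π·12 = 75.398224
per-turn = √(75.398224² + 25²) = √(5684.8921 + 625) = √6309.8921 = 79.434829
L = 8 × 79.434829 = 635.478636
V = π·1.5² × L = 7.068583 × 635.478636 = 4491.933781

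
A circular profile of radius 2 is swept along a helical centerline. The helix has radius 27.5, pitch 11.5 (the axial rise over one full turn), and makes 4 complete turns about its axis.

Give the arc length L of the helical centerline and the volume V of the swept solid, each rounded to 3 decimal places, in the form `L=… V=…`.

2πR = 2π·27.5 = 172.787596
per-turn = √(172.787596² + 11.5²) = √(29855.5533 + 132.25) = √29987.8033 = 173.169868
L = 4 × 173.169868 = 692.679474
V = π·2² × L = 12.566371 × 692.679474 = 8704.466981

L=692.679 V=8704.467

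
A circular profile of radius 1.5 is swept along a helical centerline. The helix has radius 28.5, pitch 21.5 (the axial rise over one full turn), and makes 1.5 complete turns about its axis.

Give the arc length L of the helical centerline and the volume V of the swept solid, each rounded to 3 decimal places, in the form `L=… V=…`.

2πR = 2π·28.5 = 179.070781
per-turn = √(179.070781² + 21.5²) = √(32066.3447 + 462.25) = √32528.5947 = 180.356854
L = 1.5 × 180.356854 = 270.535281
V = π·1.5² × L = 7.068583 × 270.535281 = 1912.301213

L=270.535 V=1912.301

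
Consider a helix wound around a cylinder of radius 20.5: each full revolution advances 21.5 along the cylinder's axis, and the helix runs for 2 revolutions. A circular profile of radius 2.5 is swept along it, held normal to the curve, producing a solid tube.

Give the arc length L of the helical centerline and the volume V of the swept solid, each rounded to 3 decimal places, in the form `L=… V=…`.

L=261.175 V=5128.153

2πR = 2π·20.5 = 128.805299
per-turn = √(128.805299² + 21.5²) = √(16590.8050 + 462.25) = √17053.0550 = 130.587346
L = 2 × 130.587346 = 261.174692
V = π·2.5² × L = 19.634954 × 261.174692 = 5128.153095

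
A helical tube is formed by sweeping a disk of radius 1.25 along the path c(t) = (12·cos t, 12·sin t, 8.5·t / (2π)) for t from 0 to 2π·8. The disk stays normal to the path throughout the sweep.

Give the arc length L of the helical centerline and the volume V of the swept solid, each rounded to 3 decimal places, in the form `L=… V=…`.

L=607.007 V=2979.637

2πR = 2π·12 = 75.398224
per-turn = √(75.398224² + 8.5²) = √(5684.8921 + 72.25) = √5757.1421 = 75.875834
L = 8 × 75.875834 = 607.006669
V = π·1.25² × L = 4.908739 × 607.006669 = 2979.637021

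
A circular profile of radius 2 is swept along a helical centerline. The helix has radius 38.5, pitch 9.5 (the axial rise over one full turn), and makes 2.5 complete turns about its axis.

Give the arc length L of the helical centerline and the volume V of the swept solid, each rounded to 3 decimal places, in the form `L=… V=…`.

2πR = 2π·38.5 = 241.902634
per-turn = √(241.902634² + 9.5²) = √(58516.8845 + 90.25) = √58607.1345 = 242.089104
L = 2.5 × 242.089104 = 605.222761
V = π·2² × L = 12.566371 × 605.222761 = 7605.453521

L=605.223 V=7605.454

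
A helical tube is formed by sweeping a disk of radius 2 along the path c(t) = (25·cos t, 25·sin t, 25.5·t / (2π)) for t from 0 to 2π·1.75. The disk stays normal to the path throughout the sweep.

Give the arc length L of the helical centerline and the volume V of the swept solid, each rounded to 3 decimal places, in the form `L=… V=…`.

2πR = 2π·25 = 157.079633
per-turn = √(157.079633² + 25.5²) = √(24674.0110 + 650.25) = √25324.2610 = 159.135983
L = 1.75 × 159.135983 = 278.487970
V = π·2² × L = 12.566371 × 278.487970 = 3499.583040

L=278.488 V=3499.583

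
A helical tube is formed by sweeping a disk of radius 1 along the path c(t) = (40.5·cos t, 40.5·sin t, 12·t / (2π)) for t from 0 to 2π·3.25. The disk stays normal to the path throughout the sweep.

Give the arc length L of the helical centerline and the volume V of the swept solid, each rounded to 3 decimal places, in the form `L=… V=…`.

L=827.943 V=2601.061

2πR = 2π·40.5 = 254.469005
per-turn = √(254.469005² + 12²) = √(64754.4745 + 144) = √64898.4745 = 254.751790
L = 3.25 × 254.751790 = 827.943317
V = π·1² × L = 3.141593 × 827.943317 = 2601.060643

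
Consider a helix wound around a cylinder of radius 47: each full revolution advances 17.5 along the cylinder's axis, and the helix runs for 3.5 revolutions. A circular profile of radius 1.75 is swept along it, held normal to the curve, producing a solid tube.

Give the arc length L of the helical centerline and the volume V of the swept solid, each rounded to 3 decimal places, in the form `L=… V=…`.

L=1035.397 V=9961.689

2πR = 2π·47 = 295.309709
per-turn = √(295.309709² + 17.5²) = √(87207.8245 + 306.25) = √87514.0745 = 295.827778
L = 3.5 × 295.827778 = 1035.397224
V = π·1.75² × L = 9.621128 × 1035.397224 = 9961.688712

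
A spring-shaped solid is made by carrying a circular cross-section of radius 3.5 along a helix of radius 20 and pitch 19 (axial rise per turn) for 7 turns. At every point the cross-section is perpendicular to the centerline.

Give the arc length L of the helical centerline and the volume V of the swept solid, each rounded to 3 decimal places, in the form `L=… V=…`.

2πR = 2π·20 = 125.663706
per-turn = √(125.663706² + 19²) = √(15791.3670 + 361) = √16152.3670 = 127.091963
L = 7 × 127.091963 = 889.643741
V = π·3.5² × L = 38.484510 × 889.643741 = 34237.503434

L=889.644 V=34237.503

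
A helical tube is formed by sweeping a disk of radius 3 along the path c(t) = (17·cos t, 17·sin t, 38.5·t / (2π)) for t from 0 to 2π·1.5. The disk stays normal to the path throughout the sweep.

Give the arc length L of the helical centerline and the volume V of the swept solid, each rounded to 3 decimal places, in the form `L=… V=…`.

L=170.311 V=4815.436

2πR = 2π·17 = 106.814150
per-turn = √(106.814150² + 38.5²) = √(11409.2627 + 1482.25) = √12891.5127 = 113.540797
L = 1.5 × 113.540797 = 170.311196
V = π·3² × L = 28.274334 × 170.311196 = 4815.435625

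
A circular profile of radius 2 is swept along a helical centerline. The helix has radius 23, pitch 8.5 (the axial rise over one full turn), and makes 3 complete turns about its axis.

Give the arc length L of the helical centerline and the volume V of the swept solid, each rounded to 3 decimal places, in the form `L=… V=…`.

L=434.289 V=5457.437

2πR = 2π·23 = 144.513262
per-turn = √(144.513262² + 8.5²) = √(20884.0829 + 72.25) = √20956.3329 = 144.763023
L = 3 × 144.763023 = 434.289070
V = π·2² × L = 12.566371 × 434.289070 = 5457.437406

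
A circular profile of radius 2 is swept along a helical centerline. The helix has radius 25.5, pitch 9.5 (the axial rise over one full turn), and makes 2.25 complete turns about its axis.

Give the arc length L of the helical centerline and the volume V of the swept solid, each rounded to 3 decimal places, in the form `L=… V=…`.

2πR = 2π·25.5 = 160.221225
per-turn = √(160.221225² + 9.5²) = √(25670.8410 + 90.25) = √25761.0910 = 160.502620
L = 2.25 × 160.502620 = 361.130895
V = π·2² × L = 12.566371 × 361.130895 = 4538.104669

L=361.131 V=4538.105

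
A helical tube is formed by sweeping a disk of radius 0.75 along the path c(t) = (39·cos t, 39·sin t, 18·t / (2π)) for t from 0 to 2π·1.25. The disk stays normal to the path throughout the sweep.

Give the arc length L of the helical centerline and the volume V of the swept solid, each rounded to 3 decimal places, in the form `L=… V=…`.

2πR = 2π·39 = 245.044227
per-turn = √(245.044227² + 18²) = √(60046.6732 + 324) = √60370.6732 = 245.704443
L = 1.25 × 245.704443 = 307.130553
V = π·0.75² × L = 1.767146 × 307.130553 = 542.744488

L=307.131 V=542.744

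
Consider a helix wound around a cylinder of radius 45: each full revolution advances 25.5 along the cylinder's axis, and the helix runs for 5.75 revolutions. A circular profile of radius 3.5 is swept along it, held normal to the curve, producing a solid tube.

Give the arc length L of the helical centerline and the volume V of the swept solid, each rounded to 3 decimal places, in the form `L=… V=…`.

2πR = 2π·45 = 282.743339
per-turn = √(282.743339² + 25.5²) = √(79943.7956 + 650.25) = √80594.0456 = 283.890904
L = 5.75 × 283.890904 = 1632.372701
V = π·3.5² × L = 38.484510 × 1632.372701 = 62821.063538

L=1632.373 V=62821.064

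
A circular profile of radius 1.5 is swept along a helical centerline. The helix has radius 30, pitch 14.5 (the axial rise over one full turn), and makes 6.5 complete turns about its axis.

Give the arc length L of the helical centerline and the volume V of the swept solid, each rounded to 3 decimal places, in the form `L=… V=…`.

L=1228.841 V=8686.164

2πR = 2π·30 = 188.495559
per-turn = √(188.495559² + 14.5²) = √(35530.5758 + 210.25) = √35740.8258 = 189.052442
L = 6.5 × 189.052442 = 1228.840873
V = π·1.5² × L = 7.068583 × 1228.840873 = 8686.164285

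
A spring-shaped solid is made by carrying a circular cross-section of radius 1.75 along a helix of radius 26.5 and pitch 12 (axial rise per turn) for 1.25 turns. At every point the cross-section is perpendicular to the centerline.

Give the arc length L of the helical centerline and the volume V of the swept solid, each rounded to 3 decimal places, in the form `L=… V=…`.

L=208.670 V=2007.644

2πR = 2π·26.5 = 166.504411
per-turn = √(166.504411² + 12²) = √(27723.7188 + 144) = √27867.7188 = 166.936272
L = 1.25 × 166.936272 = 208.670339
V = π·1.75² × L = 9.621128 × 208.670339 = 2007.643942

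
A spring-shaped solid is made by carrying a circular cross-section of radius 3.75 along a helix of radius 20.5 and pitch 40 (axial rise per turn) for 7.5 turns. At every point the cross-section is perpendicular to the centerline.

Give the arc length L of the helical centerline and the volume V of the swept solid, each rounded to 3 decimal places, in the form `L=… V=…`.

2πR = 2π·20.5 = 128.805299
per-turn = √(128.805299² + 40²) = √(16590.8050 + 1600) = √18190.8050 = 134.873292
L = 7.5 × 134.873292 = 1011.549693
V = π·3.75² × L = 44.178647 × 1011.549693 = 44688.896492

L=1011.550 V=44688.896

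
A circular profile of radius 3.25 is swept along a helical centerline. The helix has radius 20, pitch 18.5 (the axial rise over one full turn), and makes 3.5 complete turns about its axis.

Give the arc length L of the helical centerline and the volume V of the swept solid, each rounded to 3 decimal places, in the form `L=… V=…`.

2πR = 2π·20 = 125.663706
per-turn = √(125.663706² + 18.5²) = √(15791.3670 + 342.25) = √16133.6170 = 127.018176
L = 3.5 × 127.018176 = 444.563616
V = π·3.25² × L = 33.183072 × 444.563616 = 14751.986661

L=444.564 V=14751.987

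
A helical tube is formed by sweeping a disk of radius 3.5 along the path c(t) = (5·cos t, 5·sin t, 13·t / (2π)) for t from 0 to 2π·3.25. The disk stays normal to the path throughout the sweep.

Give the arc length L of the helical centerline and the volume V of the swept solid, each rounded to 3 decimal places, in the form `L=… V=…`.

L=110.498 V=4252.466

2πR = 2π·5 = 31.415927
per-turn = √(31.415927² + 13²) = √(986.9604 + 169) = √1155.9604 = 33.999418
L = 3.25 × 33.999418 = 110.498109
V = π·3.5² × L = 38.484510 × 110.498109 = 4252.465591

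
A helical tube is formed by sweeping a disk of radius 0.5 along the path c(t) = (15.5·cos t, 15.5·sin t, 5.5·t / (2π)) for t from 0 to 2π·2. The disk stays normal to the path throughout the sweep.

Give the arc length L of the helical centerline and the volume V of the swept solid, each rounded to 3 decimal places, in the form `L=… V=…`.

2πR = 2π·15.5 = 97.389372
per-turn = √(97.389372² + 5.5²) = √(9484.6898 + 30.25) = √9514.9398 = 97.544553
L = 2 × 97.544553 = 195.089106
V = π·0.5² × L = 0.785398 × 195.089106 = 153.222626

L=195.089 V=153.223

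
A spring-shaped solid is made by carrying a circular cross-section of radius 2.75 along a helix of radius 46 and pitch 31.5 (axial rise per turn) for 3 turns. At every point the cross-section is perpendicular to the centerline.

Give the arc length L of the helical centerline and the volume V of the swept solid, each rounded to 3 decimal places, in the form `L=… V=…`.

2πR = 2π·46 = 289.026524
per-turn = √(289.026524² + 31.5²) = √(83536.3317 + 992.25) = √84528.5817 = 290.737995
L = 3 × 290.737995 = 872.213985
V = π·2.75² × L = 23.758294 × 872.213985 = 20722.316662

L=872.214 V=20722.317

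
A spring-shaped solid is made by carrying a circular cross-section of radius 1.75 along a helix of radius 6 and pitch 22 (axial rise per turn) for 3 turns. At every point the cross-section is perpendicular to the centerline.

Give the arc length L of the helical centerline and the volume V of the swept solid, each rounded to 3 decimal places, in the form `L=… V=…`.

2πR = 2π·6 = 37.699112
per-turn = √(37.699112² + 22²) = √(1421.2230 + 484) = √1905.2230 = 43.648861
L = 3 × 43.648861 = 130.946582
V = π·1.75² × L = 9.621128 × 130.946582 = 1259.853760

L=130.947 V=1259.854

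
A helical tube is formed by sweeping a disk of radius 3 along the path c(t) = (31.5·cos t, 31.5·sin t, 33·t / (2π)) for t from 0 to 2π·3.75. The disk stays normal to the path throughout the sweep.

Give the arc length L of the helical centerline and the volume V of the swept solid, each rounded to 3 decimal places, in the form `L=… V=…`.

L=752.447 V=21274.943

2πR = 2π·31.5 = 197.920337
per-turn = √(197.920337² + 33²) = √(39172.4599 + 1089) = √40261.4599 = 200.652585
L = 3.75 × 200.652585 = 752.447194
V = π·3² × L = 28.274334 × 752.447194 = 21274.943185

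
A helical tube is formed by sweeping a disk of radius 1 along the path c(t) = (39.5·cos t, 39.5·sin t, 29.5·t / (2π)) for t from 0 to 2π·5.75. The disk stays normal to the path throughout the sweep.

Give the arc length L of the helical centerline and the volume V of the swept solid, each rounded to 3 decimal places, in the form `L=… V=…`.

2πR = 2π·39.5 = 248.185820
per-turn = √(248.185820² + 29.5²) = √(61596.2011 + 870.25) = √62466.4511 = 249.932893
L = 5.75 × 249.932893 = 1437.114135
V = π·1² × L = 3.141593 × 1437.114135 = 4514.827210

L=1437.114 V=4514.827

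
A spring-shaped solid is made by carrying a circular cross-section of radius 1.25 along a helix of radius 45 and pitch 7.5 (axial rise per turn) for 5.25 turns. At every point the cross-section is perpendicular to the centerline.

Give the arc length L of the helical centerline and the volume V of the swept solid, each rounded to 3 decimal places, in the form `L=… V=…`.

L=1484.925 V=7289.107

2πR = 2π·45 = 282.743339
per-turn = √(282.743339² + 7.5²) = √(79943.7956 + 56.25) = √80000.0456 = 282.842793
L = 5.25 × 282.842793 = 1484.924664
V = π·1.25² × L = 4.908739 × 1484.924664 = 7289.106900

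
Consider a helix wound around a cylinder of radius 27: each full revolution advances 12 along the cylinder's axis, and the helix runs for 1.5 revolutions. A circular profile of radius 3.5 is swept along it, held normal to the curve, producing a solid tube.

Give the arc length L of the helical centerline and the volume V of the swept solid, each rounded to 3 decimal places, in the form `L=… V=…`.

L=255.105 V=9817.584

2πR = 2π·27 = 169.646003
per-turn = √(169.646003² + 12²) = √(28779.7664 + 144) = √28923.7664 = 170.069887
L = 1.5 × 170.069887 = 255.104830
V = π·3.5² × L = 38.484510 × 255.104830 = 9817.584397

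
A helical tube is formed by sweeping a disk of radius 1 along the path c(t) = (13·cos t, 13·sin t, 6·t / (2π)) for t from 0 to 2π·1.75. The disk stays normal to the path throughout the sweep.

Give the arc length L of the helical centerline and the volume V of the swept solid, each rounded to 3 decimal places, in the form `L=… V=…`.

L=143.328 V=450.277

2πR = 2π·13 = 81.681409
per-turn = √(81.681409² + 6²) = √(6671.8526 + 36) = √6707.8526 = 81.901481
L = 1.75 × 81.901481 = 143.327592
V = π·1² × L = 3.141593 × 143.327592 = 450.276909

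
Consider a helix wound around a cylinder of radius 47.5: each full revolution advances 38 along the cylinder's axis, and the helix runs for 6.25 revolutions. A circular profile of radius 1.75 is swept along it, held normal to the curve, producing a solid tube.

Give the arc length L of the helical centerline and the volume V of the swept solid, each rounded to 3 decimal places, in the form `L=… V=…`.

L=1880.380 V=18091.372

2πR = 2π·47.5 = 298.451302
per-turn = √(298.451302² + 38²) = √(89073.1797 + 1444) = √90517.1797 = 300.860731
L = 6.25 × 300.860731 = 1880.379571
V = π·1.75² × L = 9.621128 × 1880.379571 = 18091.371609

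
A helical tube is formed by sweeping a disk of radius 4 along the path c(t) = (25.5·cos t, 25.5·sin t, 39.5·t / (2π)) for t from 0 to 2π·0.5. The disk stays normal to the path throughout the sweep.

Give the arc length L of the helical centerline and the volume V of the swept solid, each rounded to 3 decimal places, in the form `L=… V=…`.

2πR = 2π·25.5 = 160.221225
per-turn = √(160.221225² + 39.5²) = √(25670.8410 + 1560.25) = √27231.0910 = 165.018457
L = 0.5 × 165.018457 = 82.509228
V = π·4² × L = 50.265482 × 82.509228 = 4147.366170

L=82.509 V=4147.366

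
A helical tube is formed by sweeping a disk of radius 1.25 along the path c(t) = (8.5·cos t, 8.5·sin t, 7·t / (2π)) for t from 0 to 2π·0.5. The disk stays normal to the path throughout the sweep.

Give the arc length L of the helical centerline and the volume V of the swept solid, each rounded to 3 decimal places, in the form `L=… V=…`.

L=26.932 V=132.202

2πR = 2π·8.5 = 53.407075
per-turn = √(53.407075² + 7²) = √(2852.3157 + 49) = √2901.3157 = 53.863862
L = 0.5 × 53.863862 = 26.931931
V = π·1.25² × L = 4.908739 × 26.931931 = 132.201808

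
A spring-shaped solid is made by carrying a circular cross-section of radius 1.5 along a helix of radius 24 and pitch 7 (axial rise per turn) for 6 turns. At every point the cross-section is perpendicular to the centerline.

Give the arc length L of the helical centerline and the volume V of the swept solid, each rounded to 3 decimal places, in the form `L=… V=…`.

2πR = 2π·24 = 150.796447
per-turn = √(150.796447² + 7²) = √(22739.5685 + 49) = √22788.5685 = 150.958831
L = 6 × 150.958831 = 905.752984
V = π·1.5² × L = 7.068583 × 905.752984 = 6402.390569

L=905.753 V=6402.391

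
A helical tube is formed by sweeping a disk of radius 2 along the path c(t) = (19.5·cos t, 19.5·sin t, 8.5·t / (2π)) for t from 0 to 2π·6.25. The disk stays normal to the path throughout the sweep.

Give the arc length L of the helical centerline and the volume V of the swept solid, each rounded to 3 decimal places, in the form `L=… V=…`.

2πR = 2π·19.5 = 122.522113
per-turn = √(122.522113² + 8.5²) = √(15011.6683 + 72.25) = √15083.9183 = 122.816604
L = 6.25 × 122.816604 = 767.603777
V = π·2² × L = 12.566371 × 767.603777 = 9645.993546

L=767.604 V=9645.994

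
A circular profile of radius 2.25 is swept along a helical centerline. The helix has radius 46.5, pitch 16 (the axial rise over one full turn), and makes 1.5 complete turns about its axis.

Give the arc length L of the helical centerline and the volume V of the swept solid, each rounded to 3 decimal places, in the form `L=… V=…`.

L=438.909 V=6980.543

2πR = 2π·46.5 = 292.168117
per-turn = √(292.168117² + 16²) = √(85362.2085 + 256) = √85618.2085 = 292.605893
L = 1.5 × 292.605893 = 438.908839
V = π·2.25² × L = 15.904313 × 438.908839 = 6980.543472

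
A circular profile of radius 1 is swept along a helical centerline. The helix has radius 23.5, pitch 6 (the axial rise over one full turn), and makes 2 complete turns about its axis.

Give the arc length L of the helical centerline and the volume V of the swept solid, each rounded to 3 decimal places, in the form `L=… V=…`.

2πR = 2π·23.5 = 147.654855
per-turn = √(147.654855² + 6²) = √(21801.9561 + 36) = √21837.9561 = 147.776710
L = 2 × 147.776710 = 295.553421
V = π·1² × L = 3.141593 × 295.553421 = 928.508455

L=295.553 V=928.508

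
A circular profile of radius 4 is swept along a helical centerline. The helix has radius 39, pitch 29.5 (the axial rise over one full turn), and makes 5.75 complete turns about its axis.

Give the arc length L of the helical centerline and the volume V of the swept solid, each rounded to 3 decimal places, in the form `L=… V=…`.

L=1419.178 V=71335.659

2πR = 2π·39 = 245.044227
per-turn = √(245.044227² + 29.5²) = √(60046.6732 + 870.25) = √60916.9232 = 246.813539
L = 5.75 × 246.813539 = 1419.177851
V = π·4² × L = 50.265482 × 1419.177851 = 71335.659369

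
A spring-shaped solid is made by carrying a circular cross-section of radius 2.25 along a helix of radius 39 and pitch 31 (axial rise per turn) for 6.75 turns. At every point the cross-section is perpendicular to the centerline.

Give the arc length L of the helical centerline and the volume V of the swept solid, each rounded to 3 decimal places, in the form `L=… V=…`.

2πR = 2π·39 = 245.044227
per-turn = √(245.044227² + 31²) = √(60046.6732 + 961) = √61007.6732 = 246.997314
L = 6.75 × 246.997314 = 1667.231870
V = π·2.25² × L = 15.904313 × 1667.231870 = 26516.177189

L=1667.232 V=26516.177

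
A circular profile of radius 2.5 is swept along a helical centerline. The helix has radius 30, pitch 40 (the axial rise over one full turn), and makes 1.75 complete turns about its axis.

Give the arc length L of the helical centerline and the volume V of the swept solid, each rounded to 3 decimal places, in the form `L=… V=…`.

2πR = 2π·30 = 188.495559
per-turn = √(188.495559² + 40²) = √(35530.5758 + 1600) = √37130.5758 = 192.692957
L = 1.75 × 192.692957 = 337.212676
V = π·2.5² × L = 19.634954 × 337.212676 = 6621.155400

L=337.213 V=6621.155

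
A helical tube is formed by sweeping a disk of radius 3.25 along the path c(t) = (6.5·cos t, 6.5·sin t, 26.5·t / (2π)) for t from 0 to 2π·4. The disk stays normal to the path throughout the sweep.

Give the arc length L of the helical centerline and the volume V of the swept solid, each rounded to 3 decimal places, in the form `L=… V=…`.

L=194.739 V=6462.050

2πR = 2π·6.5 = 40.840704
per-turn = √(40.840704² + 26.5²) = √(1667.9631 + 702.25) = √2370.2131 = 48.684835
L = 4 × 48.684835 = 194.739339
V = π·3.25² × L = 33.183072 × 194.739339 = 6462.049598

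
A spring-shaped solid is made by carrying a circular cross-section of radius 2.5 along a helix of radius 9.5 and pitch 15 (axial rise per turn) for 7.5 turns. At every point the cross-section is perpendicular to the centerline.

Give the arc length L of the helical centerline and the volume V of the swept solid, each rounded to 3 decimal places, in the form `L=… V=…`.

2πR = 2π·9.5 = 59.690260
per-turn = √(59.690260² + 15²) = √(3562.9272 + 225) = √3787.9272 = 61.546139
L = 7.5 × 61.546139 = 461.596040
V = π·2.5² × L = 19.634954 × 461.596040 = 9063.417056

L=461.596 V=9063.417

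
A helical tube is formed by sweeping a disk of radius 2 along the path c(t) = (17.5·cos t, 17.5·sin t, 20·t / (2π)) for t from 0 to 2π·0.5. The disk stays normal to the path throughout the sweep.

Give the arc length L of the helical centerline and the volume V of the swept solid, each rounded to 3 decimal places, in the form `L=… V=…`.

L=55.880 V=702.208

2πR = 2π·17.5 = 109.955743
per-turn = √(109.955743² + 20²) = √(12090.2654 + 400) = √12490.2654 = 111.759856
L = 0.5 × 111.759856 = 55.879928
V = π·2² × L = 12.566371 × 55.879928 = 702.207885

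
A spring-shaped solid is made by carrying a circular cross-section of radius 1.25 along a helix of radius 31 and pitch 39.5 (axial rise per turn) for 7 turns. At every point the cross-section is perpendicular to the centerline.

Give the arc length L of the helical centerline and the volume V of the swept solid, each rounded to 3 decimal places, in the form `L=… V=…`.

L=1391.205 V=6829.062

2πR = 2π·31 = 194.778745
per-turn = √(194.778745² + 39.5²) = √(37938.7593 + 1560.25) = √39499.0093 = 198.743577
L = 7 × 198.743577 = 1391.205038
V = π·1.25² × L = 4.908739 × 1391.205038 = 6829.061759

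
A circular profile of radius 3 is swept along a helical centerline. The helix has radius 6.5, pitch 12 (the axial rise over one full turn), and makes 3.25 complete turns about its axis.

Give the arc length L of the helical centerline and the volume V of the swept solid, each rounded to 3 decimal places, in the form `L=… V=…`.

2πR = 2π·6.5 = 40.840704
per-turn = √(40.840704² + 12²) = √(1667.9631 + 144) = √1811.9631 = 42.567160
L = 3.25 × 42.567160 = 138.343271
V = π·3² × L = 28.274334 × 138.343271 = 3911.563842

L=138.343 V=3911.564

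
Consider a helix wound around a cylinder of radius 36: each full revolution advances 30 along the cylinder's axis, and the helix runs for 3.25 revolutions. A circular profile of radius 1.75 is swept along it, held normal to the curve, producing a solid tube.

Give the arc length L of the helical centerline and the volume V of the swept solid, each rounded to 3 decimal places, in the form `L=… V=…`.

L=741.570 V=7134.741

2πR = 2π·36 = 226.194671
per-turn = √(226.194671² + 30²) = √(51164.0292 + 900) = √52064.0292 = 228.175435
L = 3.25 × 228.175435 = 741.570164
V = π·1.75² × L = 9.621128 × 741.570164 = 7134.741102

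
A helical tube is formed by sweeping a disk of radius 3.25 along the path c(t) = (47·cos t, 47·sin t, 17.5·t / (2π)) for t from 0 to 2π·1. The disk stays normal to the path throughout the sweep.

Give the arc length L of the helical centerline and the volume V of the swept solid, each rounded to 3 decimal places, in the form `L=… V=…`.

2πR = 2π·47 = 295.309709
per-turn = √(295.309709² + 17.5²) = √(87207.8245 + 306.25) = √87514.0745 = 295.827778
L = 1 × 295.827778 = 295.827778
V = π·3.25² × L = 33.183072 × 295.827778 = 9816.474590

L=295.828 V=9816.475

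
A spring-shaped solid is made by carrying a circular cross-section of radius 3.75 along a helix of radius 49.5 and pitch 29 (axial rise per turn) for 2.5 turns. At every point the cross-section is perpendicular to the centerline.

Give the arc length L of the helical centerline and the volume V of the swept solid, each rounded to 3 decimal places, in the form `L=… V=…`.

L=780.917 V=34499.852

2πR = 2π·49.5 = 311.017673
per-turn = √(311.017673² + 29²) = √(96731.9927 + 841) = √97572.9927 = 312.366760
L = 2.5 × 312.366760 = 780.916900
V = π·3.75² × L = 44.178647 × 780.916900 = 34499.851817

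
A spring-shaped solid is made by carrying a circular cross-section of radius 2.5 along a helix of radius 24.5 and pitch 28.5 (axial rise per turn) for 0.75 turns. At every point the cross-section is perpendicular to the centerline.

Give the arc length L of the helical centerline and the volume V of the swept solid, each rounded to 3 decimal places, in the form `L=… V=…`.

L=117.416 V=2305.449

2πR = 2π·24.5 = 153.938040
per-turn = √(153.938040² + 28.5²) = √(23696.9202 + 812.25) = √24509.1702 = 156.554049
L = 0.75 × 156.554049 = 117.415537
V = π·2.5² × L = 19.634954 × 117.415537 = 2305.448669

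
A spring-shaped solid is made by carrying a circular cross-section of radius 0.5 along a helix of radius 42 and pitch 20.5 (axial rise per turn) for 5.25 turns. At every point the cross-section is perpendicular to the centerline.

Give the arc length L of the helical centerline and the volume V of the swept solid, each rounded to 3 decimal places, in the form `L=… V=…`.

2πR = 2π·42 = 263.893783
per-turn = √(263.893783² + 20.5²) = √(69639.9287 + 420.25) = √70060.1787 = 264.688834
L = 5.25 × 264.688834 = 1389.616377
V = π·0.5² × L = 0.785398 × 1389.616377 = 1091.402150

L=1389.616 V=1091.402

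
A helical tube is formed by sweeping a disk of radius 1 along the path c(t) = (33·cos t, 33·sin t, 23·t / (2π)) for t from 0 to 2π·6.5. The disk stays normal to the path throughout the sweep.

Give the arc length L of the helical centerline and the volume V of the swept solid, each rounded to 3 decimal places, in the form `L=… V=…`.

2πR = 2π·33 = 207.345115
per-turn = √(207.345115² + 23²) = √(42991.9968 + 529) = √43520.9968 = 208.616866
L = 6.5 × 208.616866 = 1356.009629
V = π·1² × L = 3.141593 × 1356.009629 = 4260.029888

L=1356.010 V=4260.030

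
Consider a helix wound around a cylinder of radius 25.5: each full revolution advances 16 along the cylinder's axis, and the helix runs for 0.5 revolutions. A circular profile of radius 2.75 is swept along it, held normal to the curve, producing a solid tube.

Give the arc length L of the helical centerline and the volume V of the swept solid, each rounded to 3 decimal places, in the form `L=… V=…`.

2πR = 2π·25.5 = 160.221225
per-turn = √(160.221225² + 16²) = √(25670.8410 + 256) = √25926.8410 = 161.018139
L = 0.5 × 161.018139 = 80.509069
V = π·2.75² × L = 23.758294 × 80.509069 = 1912.758177

L=80.509 V=1912.758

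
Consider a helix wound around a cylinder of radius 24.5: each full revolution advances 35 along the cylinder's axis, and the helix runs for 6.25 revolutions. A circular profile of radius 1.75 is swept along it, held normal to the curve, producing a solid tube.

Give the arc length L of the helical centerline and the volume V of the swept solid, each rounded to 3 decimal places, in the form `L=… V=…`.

L=986.667 V=9492.853

2πR = 2π·24.5 = 153.938040
per-turn = √(153.938040² + 35²) = √(23696.9202 + 1225) = √24921.9202 = 157.866780
L = 6.25 × 157.866780 = 986.667374
V = π·1.75² × L = 9.621128 × 986.667374 = 9492.852605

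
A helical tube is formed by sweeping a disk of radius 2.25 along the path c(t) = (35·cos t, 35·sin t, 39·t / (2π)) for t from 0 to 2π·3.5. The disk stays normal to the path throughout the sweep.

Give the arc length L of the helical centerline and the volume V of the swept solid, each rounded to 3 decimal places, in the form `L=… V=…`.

2πR = 2π·35 = 219.911486
per-turn = √(219.911486² + 39²) = √(48361.0616 + 1521) = √49882.0616 = 223.342924
L = 3.5 × 223.342924 = 781.700233
V = π·2.25² × L = 15.904313 × 781.700233 = 12432.405027

L=781.700 V=12432.405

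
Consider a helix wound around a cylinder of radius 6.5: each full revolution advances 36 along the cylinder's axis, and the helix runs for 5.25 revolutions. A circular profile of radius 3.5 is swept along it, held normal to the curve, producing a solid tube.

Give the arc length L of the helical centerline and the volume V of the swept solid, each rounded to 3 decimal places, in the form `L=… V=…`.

2πR = 2π·6.5 = 40.840704
per-turn = √(40.840704² + 36²) = √(1667.9631 + 1296) = √2963.9631 = 54.442292
L = 5.25 × 54.442292 = 285.822032
V = π·3.5² × L = 38.484510 × 285.822032 = 10999.720862

L=285.822 V=10999.721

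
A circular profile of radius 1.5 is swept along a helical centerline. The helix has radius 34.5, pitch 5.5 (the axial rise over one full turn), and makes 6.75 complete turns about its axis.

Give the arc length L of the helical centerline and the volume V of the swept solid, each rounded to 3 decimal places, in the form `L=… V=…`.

2πR = 2π·34.5 = 216.769893
per-turn = √(216.769893² + 5.5²) = √(46989.1866 + 30.25) = √47019.4366 = 216.839656
L = 6.75 × 216.839656 = 1463.667680
V = π·1.5² × L = 7.068583 × 1463.667680 = 10346.057170

L=1463.668 V=10346.057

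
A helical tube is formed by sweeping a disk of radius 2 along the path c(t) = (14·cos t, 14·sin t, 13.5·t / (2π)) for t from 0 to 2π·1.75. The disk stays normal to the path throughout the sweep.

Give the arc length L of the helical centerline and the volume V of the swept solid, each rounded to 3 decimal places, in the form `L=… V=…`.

L=155.740 V=1957.091

2πR = 2π·14 = 87.964594
per-turn = √(87.964594² + 13.5²) = √(7737.7699 + 182.25) = √7920.0199 = 88.994493
L = 1.75 × 88.994493 = 155.740363
V = π·2² × L = 12.566371 × 155.740363 = 1957.091126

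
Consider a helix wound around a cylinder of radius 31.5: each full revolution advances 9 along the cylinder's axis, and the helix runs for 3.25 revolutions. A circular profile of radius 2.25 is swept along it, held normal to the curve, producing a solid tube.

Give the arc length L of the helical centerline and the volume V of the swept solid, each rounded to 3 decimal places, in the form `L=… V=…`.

L=643.906 V=10240.879

2πR = 2π·31.5 = 197.920337
per-turn = √(197.920337² + 9²) = √(39172.4599 + 81) = √39253.4599 = 198.124859
L = 3.25 × 198.124859 = 643.905793
V = π·2.25² × L = 15.904313 × 643.905793 = 10240.879146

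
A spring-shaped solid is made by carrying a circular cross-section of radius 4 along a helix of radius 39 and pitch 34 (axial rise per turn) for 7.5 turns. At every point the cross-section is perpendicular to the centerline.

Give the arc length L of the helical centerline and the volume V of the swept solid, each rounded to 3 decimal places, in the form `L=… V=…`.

L=1855.438 V=93264.489

2πR = 2π·39 = 245.044227
per-turn = √(245.044227² + 34²) = √(60046.6732 + 1156) = √61202.6732 = 247.391740
L = 7.5 × 247.391740 = 1855.438052
V = π·4² × L = 50.265482 × 1855.438052 = 93264.488872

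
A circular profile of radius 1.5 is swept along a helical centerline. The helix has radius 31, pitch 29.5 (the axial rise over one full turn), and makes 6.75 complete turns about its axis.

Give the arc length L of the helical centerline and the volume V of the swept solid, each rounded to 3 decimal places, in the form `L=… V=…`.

L=1329.750 V=9399.450

2πR = 2π·31 = 194.778745
per-turn = √(194.778745² + 29.5²) = √(37938.7593 + 870.25) = √38809.0093 = 197.000024
L = 6.75 × 197.000024 = 1329.750160
V = π·1.5² × L = 7.068583 × 1329.750160 = 9399.449998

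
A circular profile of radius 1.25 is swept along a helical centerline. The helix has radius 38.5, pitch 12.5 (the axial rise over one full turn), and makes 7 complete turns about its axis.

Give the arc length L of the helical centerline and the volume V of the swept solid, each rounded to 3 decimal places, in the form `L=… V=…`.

2πR = 2π·38.5 = 241.902634
per-turn = √(241.902634² + 12.5²) = √(58516.8845 + 156.25) = √58673.1345 = 242.225380
L = 7 × 242.225380 = 1695.577657
V = π·1.25² × L = 4.908739 × 1695.577657 = 8323.147360

L=1695.578 V=8323.147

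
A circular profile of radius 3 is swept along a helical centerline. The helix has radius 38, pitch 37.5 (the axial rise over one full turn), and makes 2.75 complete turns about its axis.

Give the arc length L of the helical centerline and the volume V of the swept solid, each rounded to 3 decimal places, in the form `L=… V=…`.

L=664.642 V=18792.309

2πR = 2π·38 = 238.761042
per-turn = √(238.761042² + 37.5²) = √(57006.8350 + 1406.25) = √58413.0850 = 241.687991
L = 2.75 × 241.687991 = 664.641975
V = π·3² × L = 28.274334 × 664.641975 = 18792.309125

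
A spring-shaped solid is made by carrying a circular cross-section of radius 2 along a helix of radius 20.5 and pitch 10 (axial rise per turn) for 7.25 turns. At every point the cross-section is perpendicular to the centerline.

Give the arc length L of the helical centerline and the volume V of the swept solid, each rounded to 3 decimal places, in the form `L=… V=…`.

2πR = 2π·20.5 = 128.805299
per-turn = √(128.805299² + 10²) = √(16590.8050 + 100) = √16690.8050 = 129.192898
L = 7.25 × 129.192898 = 936.648513
V = π·2² × L = 12.566371 × 936.648513 = 11770.272355

L=936.649 V=11770.272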